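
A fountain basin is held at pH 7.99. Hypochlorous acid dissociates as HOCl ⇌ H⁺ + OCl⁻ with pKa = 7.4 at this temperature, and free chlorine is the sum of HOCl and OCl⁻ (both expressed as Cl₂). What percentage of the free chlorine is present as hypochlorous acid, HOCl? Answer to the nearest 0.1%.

[OCl⁻]/[HOCl] = 10^(pH − pKa) = 10^(7.99 − 7.4) = 10^0.59 = 3.89.
Fraction as HOCl = 1 / (1 + 3.89) = 0.2045.

20.4%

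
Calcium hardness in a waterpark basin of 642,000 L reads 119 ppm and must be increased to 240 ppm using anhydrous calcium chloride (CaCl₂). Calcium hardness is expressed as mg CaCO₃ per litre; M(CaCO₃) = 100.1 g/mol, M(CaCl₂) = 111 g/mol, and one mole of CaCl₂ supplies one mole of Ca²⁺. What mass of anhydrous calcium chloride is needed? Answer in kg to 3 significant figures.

86.1 kg

Hardness to add: (240 − 119) = 121 mg/L as CaCO₃ × 642,000 L = 77,680 g as CaCO₃.
Moles of Ca²⁺ (1 mol Ca²⁺ ≡ 1 mol CaCO₃): 77,680 / 100.1 g/mol = 776 mol.
Mass of CaCl₂: 776 × 111 = 86,140 g.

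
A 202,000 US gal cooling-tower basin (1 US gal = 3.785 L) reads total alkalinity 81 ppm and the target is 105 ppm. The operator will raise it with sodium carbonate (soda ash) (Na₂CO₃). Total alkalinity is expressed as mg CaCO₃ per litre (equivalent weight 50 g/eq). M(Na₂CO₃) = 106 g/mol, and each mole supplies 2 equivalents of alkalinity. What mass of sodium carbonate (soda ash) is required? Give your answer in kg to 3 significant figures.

Volume: 202,000 US gal × 3.785 L/gal = 764,570 L.
Alkalinity to add: (105 − 81) = 24 mg/L as CaCO₃ × 764,570 L = 18,350 g as CaCO₃.
Equivalents: 18,350 g ÷ 50 g/eq = 367 eq.
Each mole of Na₂CO₃ supplies 2 eq, so 367 / 2 = 183.5 mol.
Mass: 183.5 mol × 106 g/mol = 19,450 g.

19.5 kg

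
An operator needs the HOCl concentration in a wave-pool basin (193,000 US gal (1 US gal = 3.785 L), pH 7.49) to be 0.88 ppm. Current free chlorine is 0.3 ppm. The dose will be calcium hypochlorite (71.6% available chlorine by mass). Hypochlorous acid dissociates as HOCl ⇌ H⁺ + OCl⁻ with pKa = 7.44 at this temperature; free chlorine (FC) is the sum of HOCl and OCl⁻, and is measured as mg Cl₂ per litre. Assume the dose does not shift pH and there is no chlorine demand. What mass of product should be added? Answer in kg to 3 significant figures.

1.60 kg

Volume: 193,000 US gal × 3.785 L/gal = 730,505 L.
[OCl⁻]/[HOCl] = 10^(pH − pKa) = 10^(7.49 − 7.44) = 1.122; fraction as HOCl = 1/(1 + 1.122) = 0.4712.
Free chlorine required for 0.88 ppm HOCl: 0.88 / 0.4712 = 1.867 ppm.
FC to add: 1.867 − 0.3 = 1.567 mg/L as Cl₂.
Cl₂ equivalent: 1.567 mg/L × 730,505 L = 1145 g.
Product at 71.6% available Cl: 1145 / 0.716 = 1599 g.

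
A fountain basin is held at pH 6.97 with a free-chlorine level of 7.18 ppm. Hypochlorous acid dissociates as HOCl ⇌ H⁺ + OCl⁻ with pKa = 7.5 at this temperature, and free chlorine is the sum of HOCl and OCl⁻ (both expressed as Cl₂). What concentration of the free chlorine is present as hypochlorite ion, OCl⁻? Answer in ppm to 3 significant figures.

[OCl⁻]/[HOCl] = 10^(pH − pKa) = 10^(6.97 − 7.5) = 10^-0.53 = 0.2951.
Fraction as HOCl = 1 / (1 + 0.2951) = 0.7721.
OCl⁻ = (1 − 0.7721) × 7.18 ppm = 1.636 ppm.

1.64 ppm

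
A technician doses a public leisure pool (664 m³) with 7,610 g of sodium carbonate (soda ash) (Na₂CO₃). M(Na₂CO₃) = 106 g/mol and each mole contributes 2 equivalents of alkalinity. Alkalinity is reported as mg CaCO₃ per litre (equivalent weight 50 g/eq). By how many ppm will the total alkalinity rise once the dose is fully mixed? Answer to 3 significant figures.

10.8 ppm

Volume: 664 m³ = 664,000 L.
Moles of Na₂CO₃: 7,610 g ÷ 106 g/mol = 71.79 mol → 143.6 eq of alkalinity.
As CaCO₃: 143.6 eq × 50 g/eq = 7179 g.
Rise: 7179 g / 664,000 L × 1000 = 10.81 mg/L.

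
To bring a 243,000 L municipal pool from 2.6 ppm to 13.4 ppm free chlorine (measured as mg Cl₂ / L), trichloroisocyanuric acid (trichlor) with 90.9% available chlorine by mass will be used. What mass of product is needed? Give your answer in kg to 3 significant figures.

2.89 kg

Chlorine deficit: 13.4 − 2.6 = 10.8 ppm = 10.8 mg/L as Cl₂.
Cl₂ equivalent needed: 10.8 mg/L × 243,000 L = 2,624,000 mg = 2624 g.
Product at 90.9% available chlorine: 2624 / 0.909 = 2887 g.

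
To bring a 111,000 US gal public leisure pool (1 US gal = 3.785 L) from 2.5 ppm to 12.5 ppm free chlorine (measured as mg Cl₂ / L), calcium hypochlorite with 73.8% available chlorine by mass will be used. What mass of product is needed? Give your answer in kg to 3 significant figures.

5.69 kg

Volume: 111,000 US gal × 3.785 L/gal = 420,135 L.
Chlorine deficit: 12.5 − 2.5 = 10 ppm = 10 mg/L as Cl₂.
Cl₂ equivalent needed: 10 mg/L × 420,135 L = 4,201,000 mg = 4201 g.
Product at 73.8% available chlorine: 4201 / 0.738 = 5693 g.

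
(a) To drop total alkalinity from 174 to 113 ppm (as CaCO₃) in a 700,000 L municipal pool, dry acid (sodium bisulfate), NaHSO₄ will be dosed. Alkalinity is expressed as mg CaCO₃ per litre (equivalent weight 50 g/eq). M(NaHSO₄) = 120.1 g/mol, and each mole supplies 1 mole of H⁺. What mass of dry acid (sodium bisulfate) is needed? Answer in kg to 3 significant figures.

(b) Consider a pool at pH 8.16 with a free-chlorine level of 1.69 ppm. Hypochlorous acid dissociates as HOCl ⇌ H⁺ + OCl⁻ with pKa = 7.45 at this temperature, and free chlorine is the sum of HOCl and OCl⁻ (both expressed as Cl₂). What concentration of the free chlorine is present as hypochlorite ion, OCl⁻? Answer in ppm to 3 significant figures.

(a) 103 kg; (b) 1.41 ppm

(a) Alkalinity to neutralize: (174 − 113) = 61 mg/L as CaCO₃ × 700,000 L = 42,700 g as CaCO₃.
(a) Equivalents of H⁺ required: 42,700 ÷ 50 g/eq = 854 eq = 854 mol NaHSO₄.
(a) Mass of NaHSO₄: 854 × 120.1 = 102,600 g.

(b) [OCl⁻]/[HOCl] = 10^(pH − pKa) = 10^(8.16 − 7.45) = 10^0.71 = 5.129.
(b) Fraction as HOCl = 1 / (1 + 5.129) = 0.1632.
(b) OCl⁻ = (1 − 0.1632) × 1.69 ppm = 1.414 ppm.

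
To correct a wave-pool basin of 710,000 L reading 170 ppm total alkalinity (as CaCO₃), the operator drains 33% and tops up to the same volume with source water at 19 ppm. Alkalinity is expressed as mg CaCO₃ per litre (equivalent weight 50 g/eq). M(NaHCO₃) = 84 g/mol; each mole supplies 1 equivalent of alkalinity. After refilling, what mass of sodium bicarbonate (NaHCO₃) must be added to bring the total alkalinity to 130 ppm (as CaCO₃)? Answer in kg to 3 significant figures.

11.7 kg

After draining 33% and refilling: 170 × 0.67 + 19 × 0.33 = 120.17 ppm.
Deficit to target: 130 − 120.17 = 9.83 mg/L.
As CaCO₃: 9.83 mg/L × 710,000 L = 6979 g; ÷ 50 g/eq ÷ 1 = 139.6 mol NaHCO₃.
Mass: 139.6 × 84 = 11,730 g.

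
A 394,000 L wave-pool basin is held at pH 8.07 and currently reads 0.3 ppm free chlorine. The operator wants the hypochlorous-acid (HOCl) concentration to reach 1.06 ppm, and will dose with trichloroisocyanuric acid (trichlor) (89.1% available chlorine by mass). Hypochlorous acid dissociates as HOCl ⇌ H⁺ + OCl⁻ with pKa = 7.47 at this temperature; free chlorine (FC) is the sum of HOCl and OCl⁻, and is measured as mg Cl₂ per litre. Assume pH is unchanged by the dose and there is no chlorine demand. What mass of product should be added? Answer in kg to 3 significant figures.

2.20 kg

[OCl⁻]/[HOCl] = 10^(pH − pKa) = 10^(8.07 − 7.47) = 3.981; fraction as HOCl = 1/(1 + 3.981) = 0.2008.
Free chlorine required for 1.06 ppm HOCl: 1.06 / 0.2008 = 5.28 ppm.
FC to add: 5.28 − 0.3 = 4.98 mg/L as Cl₂.
Cl₂ equivalent: 4.98 mg/L × 394,000 L = 1962 g.
Product at 89.1% available Cl: 1962 / 0.891 = 2202 g.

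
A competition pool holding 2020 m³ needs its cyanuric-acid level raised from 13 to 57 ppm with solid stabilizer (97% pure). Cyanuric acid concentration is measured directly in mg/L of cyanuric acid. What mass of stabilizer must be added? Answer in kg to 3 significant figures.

Volume: 2020 m³ = 2,020,000 L.
CYA to add: (57 − 13) = 44 mg/L × 2,020,000 L = 88,880 g cyanuric acid.
At 97% purity: 88,880 / 0.97 = 91,630 g product.

91.6 kg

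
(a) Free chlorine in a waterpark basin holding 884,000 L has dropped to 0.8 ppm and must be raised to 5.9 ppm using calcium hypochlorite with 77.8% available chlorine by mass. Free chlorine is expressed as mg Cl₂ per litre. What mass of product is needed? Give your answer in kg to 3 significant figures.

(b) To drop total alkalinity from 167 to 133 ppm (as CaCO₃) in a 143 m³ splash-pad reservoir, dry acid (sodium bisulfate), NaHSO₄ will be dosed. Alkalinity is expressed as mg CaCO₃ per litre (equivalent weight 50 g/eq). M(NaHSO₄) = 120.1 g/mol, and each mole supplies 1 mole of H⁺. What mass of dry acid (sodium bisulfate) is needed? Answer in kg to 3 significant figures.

(a) 5.79 kg; (b) 11.7 kg

(a) Chlorine deficit: 5.9 − 0.8 = 5.1 ppm = 5.1 mg/L as Cl₂.
(a) Cl₂ equivalent needed: 5.1 mg/L × 884,000 L = 4,508,000 mg = 4508 g.
(a) Product at 77.8% available chlorine: 4508 / 0.778 = 5795 g.

(b) Volume: 143 m³ = 143,000 L.
(b) Alkalinity to neutralize: (167 − 133) = 34 mg/L as CaCO₃ × 143,000 L = 4862 g as CaCO₃.
(b) Equivalents of H⁺ required: 4862 ÷ 50 g/eq = 97.24 eq = 97.24 mol NaHSO₄.
(b) Mass of NaHSO₄: 97.24 × 120.1 = 11,680 g.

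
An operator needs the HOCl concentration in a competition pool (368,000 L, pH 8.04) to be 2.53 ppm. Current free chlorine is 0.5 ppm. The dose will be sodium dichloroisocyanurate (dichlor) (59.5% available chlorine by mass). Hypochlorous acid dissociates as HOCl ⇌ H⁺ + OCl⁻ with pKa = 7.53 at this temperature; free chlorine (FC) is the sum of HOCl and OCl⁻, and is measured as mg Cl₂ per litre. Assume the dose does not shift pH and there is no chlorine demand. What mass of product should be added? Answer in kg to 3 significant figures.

6.32 kg

[OCl⁻]/[HOCl] = 10^(pH − pKa) = 10^(8.04 − 7.53) = 3.236; fraction as HOCl = 1/(1 + 3.236) = 0.2361.
Free chlorine required for 2.53 ppm HOCl: 2.53 / 0.2361 = 10.72 ppm.
FC to add: 10.72 − 0.5 = 10.22 mg/L as Cl₂.
Cl₂ equivalent: 10.22 mg/L × 368,000 L = 3760 g.
Product at 59.5% available Cl: 3760 / 0.595 = 6319 g.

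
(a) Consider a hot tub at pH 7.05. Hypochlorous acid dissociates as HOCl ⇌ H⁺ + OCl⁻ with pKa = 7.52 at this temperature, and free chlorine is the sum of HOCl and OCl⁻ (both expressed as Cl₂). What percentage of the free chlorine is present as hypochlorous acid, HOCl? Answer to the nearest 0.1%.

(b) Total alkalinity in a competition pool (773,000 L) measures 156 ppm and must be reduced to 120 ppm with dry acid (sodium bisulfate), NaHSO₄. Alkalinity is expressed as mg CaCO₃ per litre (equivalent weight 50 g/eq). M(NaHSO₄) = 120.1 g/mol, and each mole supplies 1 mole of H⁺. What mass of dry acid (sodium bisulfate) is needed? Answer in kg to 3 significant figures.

(a) [OCl⁻]/[HOCl] = 10^(pH − pKa) = 10^(7.05 − 7.52) = 10^-0.47 = 0.3388.
(a) Fraction as HOCl = 1 / (1 + 0.3388) = 0.7469.

(b) Alkalinity to neutralize: (156 − 120) = 36 mg/L as CaCO₃ × 773,000 L = 27,830 g as CaCO₃.
(b) Equivalents of H⁺ required: 27,830 ÷ 50 g/eq = 556.6 eq = 556.6 mol NaHSO₄.
(b) Mass of NaHSO₄: 556.6 × 120.1 = 66,840 g.

(a) 74.7%; (b) 66.8 kg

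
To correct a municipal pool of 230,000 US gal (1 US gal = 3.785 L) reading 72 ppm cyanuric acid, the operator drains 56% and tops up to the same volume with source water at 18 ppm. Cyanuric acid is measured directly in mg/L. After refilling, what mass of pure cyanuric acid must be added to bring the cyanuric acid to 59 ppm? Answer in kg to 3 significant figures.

15.0 kg

Volume: 230,000 US gal × 3.785 L/gal = 870,550 L.
After draining 56% and refilling: 72 × 0.44 + 18 × 0.56 = 41.76 ppm.
Deficit to target: 59 − 41.76 = 17.24 mg/L.
Mass: 17.24 mg/L × 870,550 L = 15,010 g cyanuric acid.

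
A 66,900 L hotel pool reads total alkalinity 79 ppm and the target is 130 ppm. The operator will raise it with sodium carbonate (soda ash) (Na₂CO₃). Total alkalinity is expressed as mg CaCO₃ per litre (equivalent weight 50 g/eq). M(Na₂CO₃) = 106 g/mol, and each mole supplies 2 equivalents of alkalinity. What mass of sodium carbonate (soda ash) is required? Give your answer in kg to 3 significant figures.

Alkalinity to add: (130 − 79) = 51 mg/L as CaCO₃ × 66,900 L = 3412 g as CaCO₃.
Equivalents: 3412 g ÷ 50 g/eq = 68.24 eq.
Each mole of Na₂CO₃ supplies 2 eq, so 68.24 / 2 = 34.12 mol.
Mass: 34.12 mol × 106 g/mol = 3617 g.

3.62 kg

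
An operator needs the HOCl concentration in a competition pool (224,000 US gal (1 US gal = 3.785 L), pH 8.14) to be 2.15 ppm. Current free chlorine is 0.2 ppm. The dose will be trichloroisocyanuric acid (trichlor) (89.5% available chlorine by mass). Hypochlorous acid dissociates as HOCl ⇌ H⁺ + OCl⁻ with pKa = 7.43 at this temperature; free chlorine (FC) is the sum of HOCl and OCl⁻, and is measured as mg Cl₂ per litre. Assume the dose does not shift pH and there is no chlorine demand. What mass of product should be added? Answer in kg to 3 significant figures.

Volume: 224,000 US gal × 3.785 L/gal = 847,840 L.
[OCl⁻]/[HOCl] = 10^(pH − pKa) = 10^(8.14 − 7.43) = 5.129; fraction as HOCl = 1/(1 + 5.129) = 0.1632.
Free chlorine required for 2.15 ppm HOCl: 2.15 / 0.1632 = 13.18 ppm.
FC to add: 13.18 − 0.2 = 12.98 mg/L as Cl₂.
Cl₂ equivalent: 12.98 mg/L × 847,840 L = 11,000 g.
Product at 89.5% available Cl: 11,000 / 0.895 = 12,290 g.

12.3 kg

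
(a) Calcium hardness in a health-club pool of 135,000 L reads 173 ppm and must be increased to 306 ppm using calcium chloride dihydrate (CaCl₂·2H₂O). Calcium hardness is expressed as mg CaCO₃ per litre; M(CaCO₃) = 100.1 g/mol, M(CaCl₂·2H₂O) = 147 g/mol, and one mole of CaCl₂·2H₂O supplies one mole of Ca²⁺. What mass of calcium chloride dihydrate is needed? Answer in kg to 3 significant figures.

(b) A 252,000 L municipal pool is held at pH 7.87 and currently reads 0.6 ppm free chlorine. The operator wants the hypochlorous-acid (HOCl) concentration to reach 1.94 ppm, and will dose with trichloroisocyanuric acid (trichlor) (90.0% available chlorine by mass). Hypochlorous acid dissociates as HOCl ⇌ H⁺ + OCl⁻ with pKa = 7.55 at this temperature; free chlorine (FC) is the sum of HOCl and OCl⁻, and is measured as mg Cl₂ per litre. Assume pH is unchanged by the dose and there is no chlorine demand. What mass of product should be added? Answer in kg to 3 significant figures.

(a) 26.4 kg; (b) 1.51 kg

(a) Hardness to add: (306 − 173) = 133 mg/L as CaCO₃ × 135,000 L = 17,960 g as CaCO₃.
(a) Moles of Ca²⁺ (1 mol Ca²⁺ ≡ 1 mol CaCO₃): 17,960 / 100.1 g/mol = 179.4 mol.
(a) Mass of CaCl₂·2H₂O: 179.4 × 147 = 26,370 g.

(b) [OCl⁻]/[HOCl] = 10^(pH − pKa) = 10^(7.87 − 7.55) = 2.089; fraction as HOCl = 1/(1 + 2.089) = 0.3237.
(b) Free chlorine required for 1.94 ppm HOCl: 1.94 / 0.3237 = 5.993 ppm.
(b) FC to add: 5.993 − 0.6 = 5.393 mg/L as Cl₂.
(b) Cl₂ equivalent: 5.393 mg/L × 252,000 L = 1359 g.
(b) Product at 90.0% available Cl: 1359 / 0.9 = 1510 g.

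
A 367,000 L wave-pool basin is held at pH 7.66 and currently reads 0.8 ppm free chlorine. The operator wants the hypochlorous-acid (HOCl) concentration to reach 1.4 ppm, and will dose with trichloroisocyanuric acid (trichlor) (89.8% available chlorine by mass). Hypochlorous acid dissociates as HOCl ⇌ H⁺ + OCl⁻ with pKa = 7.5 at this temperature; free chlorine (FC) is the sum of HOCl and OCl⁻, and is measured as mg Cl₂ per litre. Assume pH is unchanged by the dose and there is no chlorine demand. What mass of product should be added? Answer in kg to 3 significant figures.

1.07 kg

[OCl⁻]/[HOCl] = 10^(pH − pKa) = 10^(7.66 − 7.5) = 1.445; fraction as HOCl = 1/(1 + 1.445) = 0.4089.
Free chlorine required for 1.4 ppm HOCl: 1.4 / 0.4089 = 3.424 ppm.
FC to add: 3.424 − 0.8 = 2.624 mg/L as Cl₂.
Cl₂ equivalent: 2.624 mg/L × 367,000 L = 962.9 g.
Product at 89.8% available Cl: 962.9 / 0.898 = 1072 g.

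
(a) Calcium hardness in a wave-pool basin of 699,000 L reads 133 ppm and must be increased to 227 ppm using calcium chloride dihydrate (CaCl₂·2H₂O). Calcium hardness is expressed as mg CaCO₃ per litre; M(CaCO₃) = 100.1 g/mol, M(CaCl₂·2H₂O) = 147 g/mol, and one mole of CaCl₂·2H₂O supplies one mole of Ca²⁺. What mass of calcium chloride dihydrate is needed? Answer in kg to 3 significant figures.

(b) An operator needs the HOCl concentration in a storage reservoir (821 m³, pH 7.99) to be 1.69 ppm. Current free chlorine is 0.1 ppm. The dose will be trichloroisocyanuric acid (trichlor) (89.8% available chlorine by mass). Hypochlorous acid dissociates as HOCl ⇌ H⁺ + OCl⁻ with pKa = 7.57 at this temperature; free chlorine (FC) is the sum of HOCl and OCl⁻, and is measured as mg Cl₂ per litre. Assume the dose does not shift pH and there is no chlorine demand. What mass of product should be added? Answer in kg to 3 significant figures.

(a) 96.5 kg; (b) 5.52 kg

(a) Hardness to add: (227 − 133) = 94 mg/L as CaCO₃ × 699,000 L = 65,710 g as CaCO₃.
(a) Moles of Ca²⁺ (1 mol Ca²⁺ ≡ 1 mol CaCO₃): 65,710 / 100.1 g/mol = 656.4 mol.
(a) Mass of CaCl₂·2H₂O: 656.4 × 147 = 96,490 g.

(b) Volume: 821 m³ = 821,000 L.
(b) [OCl⁻]/[HOCl] = 10^(pH − pKa) = 10^(7.99 − 7.57) = 2.63; fraction as HOCl = 1/(1 + 2.63) = 0.2755.
(b) Free chlorine required for 1.69 ppm HOCl: 1.69 / 0.2755 = 6.135 ppm.
(b) FC to add: 6.135 − 0.1 = 6.035 mg/L as Cl₂.
(b) Cl₂ equivalent: 6.035 mg/L × 821,000 L = 4955 g.
(b) Product at 89.8% available Cl: 4955 / 0.898 = 5518 g.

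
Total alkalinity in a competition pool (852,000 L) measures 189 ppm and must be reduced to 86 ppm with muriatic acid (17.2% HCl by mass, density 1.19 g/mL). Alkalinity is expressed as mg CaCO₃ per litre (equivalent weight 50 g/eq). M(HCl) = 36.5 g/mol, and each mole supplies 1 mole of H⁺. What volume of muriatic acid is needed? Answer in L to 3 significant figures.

Alkalinity to neutralize: (189 − 86) = 103 mg/L as CaCO₃ × 852,000 L = 87,760 g as CaCO₃.
Equivalents of H⁺ required: 87,760 ÷ 50 g/eq = 1755 eq = 1755 mol HCl.
Mass of HCl: 1755 × 36.5 = 64,060 g.
Mass of 17.2% solution: 64,060 / 0.172 = 372,500 g.
Volume: 372,500 g ÷ 1.19 g/mL = 313,000 mL.

313 L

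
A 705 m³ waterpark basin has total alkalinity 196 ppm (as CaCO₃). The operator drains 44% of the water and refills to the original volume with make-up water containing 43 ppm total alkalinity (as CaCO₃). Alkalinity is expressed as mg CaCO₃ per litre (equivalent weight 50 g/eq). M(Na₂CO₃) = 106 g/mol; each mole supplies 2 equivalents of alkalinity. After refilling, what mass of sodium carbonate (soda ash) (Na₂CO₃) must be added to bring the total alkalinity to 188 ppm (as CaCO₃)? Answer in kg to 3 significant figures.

44.3 kg

Volume: 705 m³ = 705,000 L.
After draining 44% and refilling: 196 × 0.56 + 43 × 0.44 = 128.68 ppm.
Deficit to target: 188 − 128.68 = 59.32 mg/L.
As CaCO₃: 59.32 mg/L × 705,000 L = 41,820 g; ÷ 50 g/eq ÷ 2 = 418.2 mol Na₂CO₃.
Mass: 418.2 × 106 = 44,330 g.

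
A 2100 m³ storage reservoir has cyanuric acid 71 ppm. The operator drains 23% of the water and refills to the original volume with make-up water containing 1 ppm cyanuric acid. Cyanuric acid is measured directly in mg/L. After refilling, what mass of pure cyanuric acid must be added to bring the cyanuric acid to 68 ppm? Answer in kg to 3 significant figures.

Volume: 2100 m³ = 2,100,000 L.
After draining 23% and refilling: 71 × 0.77 + 1 × 0.23 = 54.9 ppm.
Deficit to target: 68 − 54.9 = 13.1 mg/L.
Mass: 13.1 mg/L × 2,100,000 L = 27,510 g cyanuric acid.

27.5 kg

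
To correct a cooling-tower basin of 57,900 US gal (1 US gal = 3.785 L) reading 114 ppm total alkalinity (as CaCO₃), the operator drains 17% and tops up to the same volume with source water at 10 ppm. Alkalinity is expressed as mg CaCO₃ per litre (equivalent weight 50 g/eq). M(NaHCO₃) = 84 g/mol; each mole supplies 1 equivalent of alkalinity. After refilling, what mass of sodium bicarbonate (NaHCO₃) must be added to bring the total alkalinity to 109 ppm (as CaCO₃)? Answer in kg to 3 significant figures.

Volume: 57,900 US gal × 3.785 L/gal = 219,152 L.
After draining 17% and refilling: 114 × 0.83 + 10 × 0.17 = 96.32 ppm.
Deficit to target: 109 − 96.32 = 12.68 mg/L.
As CaCO₃: 12.68 mg/L × 219,152 L = 2779 g; ÷ 50 g/eq ÷ 1 = 55.58 mol NaHCO₃.
Mass: 55.58 × 84 = 4668 g.

4.67 kg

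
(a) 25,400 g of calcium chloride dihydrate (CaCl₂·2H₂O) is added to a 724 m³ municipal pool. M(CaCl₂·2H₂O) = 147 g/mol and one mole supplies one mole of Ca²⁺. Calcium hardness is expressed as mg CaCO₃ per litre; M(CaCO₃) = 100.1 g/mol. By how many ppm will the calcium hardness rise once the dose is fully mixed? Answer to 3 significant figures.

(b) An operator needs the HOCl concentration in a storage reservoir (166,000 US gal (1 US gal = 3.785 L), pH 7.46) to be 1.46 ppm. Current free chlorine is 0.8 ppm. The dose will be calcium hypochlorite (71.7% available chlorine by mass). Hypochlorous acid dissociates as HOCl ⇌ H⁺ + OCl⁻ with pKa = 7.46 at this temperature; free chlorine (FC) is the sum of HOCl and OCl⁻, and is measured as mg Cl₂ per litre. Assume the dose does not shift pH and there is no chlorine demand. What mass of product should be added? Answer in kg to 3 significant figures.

(a) Volume: 724 m³ = 724,000 L.
(a) Moles of Ca²⁺: 25,400 g ÷ 147 g/mol = 172.8 mol.
(a) As CaCO₃: 172.8 mol × 100.1 g/mol = 17,300 g.
(a) Rise: 17,300 g / 724,000 L × 1000 = 23.89 mg/L.

(b) Volume: 166,000 US gal × 3.785 L/gal = 628,310 L.
(b) [OCl⁻]/[HOCl] = 10^(pH − pKa) = 10^(7.46 − 7.46) = 1; fraction as HOCl = 1/(1 + 1) = 0.5.
(b) Free chlorine required for 1.46 ppm HOCl: 1.46 / 0.5 = 2.92 ppm.
(b) FC to add: 2.92 − 0.8 = 2.12 mg/L as Cl₂.
(b) Cl₂ equivalent: 2.12 mg/L × 628,310 L = 1332 g.
(b) Product at 71.7% available Cl: 1332 / 0.717 = 1858 g.

(a) 23.9 ppm; (b) 1.86 kg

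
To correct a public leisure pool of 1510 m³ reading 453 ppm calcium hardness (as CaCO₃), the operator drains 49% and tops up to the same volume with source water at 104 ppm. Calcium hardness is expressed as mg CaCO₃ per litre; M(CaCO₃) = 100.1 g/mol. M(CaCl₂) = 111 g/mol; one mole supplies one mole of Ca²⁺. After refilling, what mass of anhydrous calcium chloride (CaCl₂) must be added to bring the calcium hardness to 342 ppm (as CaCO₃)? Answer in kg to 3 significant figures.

Volume: 1510 m³ = 1,510,000 L.
After draining 49% and refilling: 453 × 0.51 + 104 × 0.49 = 281.99 ppm.
Deficit to target: 342 − 281.99 = 60.01 mg/L.
As CaCO₃: 60.01 mg/L × 1,510,000 L = 90,620 g; ÷ 100.1 = 905.2 mol Ca²⁺.
Mass: 905.2 × 111 = 100,500 g.

100 kg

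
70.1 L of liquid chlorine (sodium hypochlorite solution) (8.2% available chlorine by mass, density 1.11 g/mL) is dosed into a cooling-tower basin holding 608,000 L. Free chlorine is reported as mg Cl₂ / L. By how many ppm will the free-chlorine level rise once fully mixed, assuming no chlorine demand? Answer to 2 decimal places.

10.49 ppm

Mass of solution: 70.1 L × 1000 mL/L × 1.11 g/mL = 77,810 g.
Available chlorine delivered: 77,810 g × 0.082 = 6381 g as Cl₂.
Concentration rise: 6381 g / 608,000 L = 10.49 mg/L = 10.49 ppm.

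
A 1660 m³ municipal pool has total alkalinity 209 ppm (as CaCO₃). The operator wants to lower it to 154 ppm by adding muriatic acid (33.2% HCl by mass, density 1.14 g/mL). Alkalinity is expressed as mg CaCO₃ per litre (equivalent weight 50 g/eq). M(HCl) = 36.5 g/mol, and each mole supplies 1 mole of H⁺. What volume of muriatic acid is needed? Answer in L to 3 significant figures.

176 L

Volume: 1660 m³ = 1,660,000 L.
Alkalinity to neutralize: (209 − 154) = 55 mg/L as CaCO₃ × 1,660,000 L = 91,300 g as CaCO₃.
Equivalents of H⁺ required: 91,300 ÷ 50 g/eq = 1826 eq = 1826 mol HCl.
Mass of HCl: 1826 × 36.5 = 66,650 g.
Mass of 33.2% solution: 66,650 / 0.332 = 200,800 g.
Volume: 200,800 g ÷ 1.14 g/mL = 176,100 mL.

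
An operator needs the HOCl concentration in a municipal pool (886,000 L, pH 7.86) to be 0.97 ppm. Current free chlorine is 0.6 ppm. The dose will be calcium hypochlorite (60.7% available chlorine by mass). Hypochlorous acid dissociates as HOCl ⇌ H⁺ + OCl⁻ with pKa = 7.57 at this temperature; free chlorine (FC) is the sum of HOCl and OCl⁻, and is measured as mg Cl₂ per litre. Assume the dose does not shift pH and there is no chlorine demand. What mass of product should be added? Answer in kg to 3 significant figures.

[OCl⁻]/[HOCl] = 10^(pH − pKa) = 10^(7.86 − 7.57) = 1.95; fraction as HOCl = 1/(1 + 1.95) = 0.339.
Free chlorine required for 0.97 ppm HOCl: 0.97 / 0.339 = 2.861 ppm.
FC to add: 2.861 − 0.6 = 2.261 mg/L as Cl₂.
Cl₂ equivalent: 2.261 mg/L × 886,000 L = 2004 g.
Product at 60.7% available Cl: 2004 / 0.607 = 3301 g.

3.30 kg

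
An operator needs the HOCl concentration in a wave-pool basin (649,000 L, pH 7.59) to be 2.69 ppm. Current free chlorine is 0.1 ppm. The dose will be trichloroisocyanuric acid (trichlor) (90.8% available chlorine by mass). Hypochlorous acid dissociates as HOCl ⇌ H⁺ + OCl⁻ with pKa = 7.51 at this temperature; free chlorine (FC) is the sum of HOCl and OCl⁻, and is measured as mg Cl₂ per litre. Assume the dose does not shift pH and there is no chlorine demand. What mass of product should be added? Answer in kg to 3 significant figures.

[OCl⁻]/[HOCl] = 10^(pH − pKa) = 10^(7.59 − 7.51) = 1.202; fraction as HOCl = 1/(1 + 1.202) = 0.4541.
Free chlorine required for 2.69 ppm HOCl: 2.69 / 0.4541 = 5.924 ppm.
FC to add: 5.924 − 0.1 = 5.824 mg/L as Cl₂.
Cl₂ equivalent: 5.824 mg/L × 649,000 L = 3780 g.
Product at 90.8% available Cl: 3780 / 0.908 = 4163 g.

4.16 kg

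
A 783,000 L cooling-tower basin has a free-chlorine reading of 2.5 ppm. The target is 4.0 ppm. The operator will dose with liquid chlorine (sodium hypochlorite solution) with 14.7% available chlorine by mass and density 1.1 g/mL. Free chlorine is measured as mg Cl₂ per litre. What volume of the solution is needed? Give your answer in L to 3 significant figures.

Chlorine deficit: 4.0 − 2.5 = 1.5 ppm = 1.5 mg/L as Cl₂.
Cl₂ equivalent needed: 1.5 mg/L × 783,000 L = 1,174,000 mg = 1174 g.
Product at 14.7% available chlorine: 1174 / 0.147 = 7990 g.
Volume at density 1.1 g/mL: 7990 g ÷ 1.1 g/mL = 7263 mL.

7.26 L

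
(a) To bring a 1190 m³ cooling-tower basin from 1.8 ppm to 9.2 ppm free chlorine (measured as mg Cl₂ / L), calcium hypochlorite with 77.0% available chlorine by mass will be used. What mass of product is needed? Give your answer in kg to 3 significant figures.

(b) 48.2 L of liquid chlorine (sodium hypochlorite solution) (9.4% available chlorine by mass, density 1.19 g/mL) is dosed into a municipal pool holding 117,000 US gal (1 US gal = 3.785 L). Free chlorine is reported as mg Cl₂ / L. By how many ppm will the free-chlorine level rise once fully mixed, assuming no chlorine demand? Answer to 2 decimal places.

(a) 11.4 kg; (b) 12.18 ppm

(a) Volume: 1190 m³ = 1,190,000 L.
(a) Chlorine deficit: 9.2 − 1.8 = 7.4 ppm = 7.4 mg/L as Cl₂.
(a) Cl₂ equivalent needed: 7.4 mg/L × 1,190,000 L = 8,806,000 mg = 8806 g.
(a) Product at 77.0% available chlorine: 8806 / 0.77 = 11,440 g.

(b) Volume: 117,000 US gal × 3.785 L/gal = 442,845 L.
(b) Mass of solution: 48.2 L × 1000 mL/L × 1.19 g/mL = 57,360 g.
(b) Available chlorine delivered: 57,360 g × 0.094 = 5392 g as Cl₂.
(b) Concentration rise: 5392 g / 442,845 L = 12.18 mg/L = 12.18 ppm.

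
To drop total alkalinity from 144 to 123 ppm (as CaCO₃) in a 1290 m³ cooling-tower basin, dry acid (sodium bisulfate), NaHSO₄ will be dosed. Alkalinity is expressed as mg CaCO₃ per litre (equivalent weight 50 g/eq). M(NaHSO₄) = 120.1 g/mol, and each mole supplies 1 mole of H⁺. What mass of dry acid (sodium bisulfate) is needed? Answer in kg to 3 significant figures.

65.1 kg

Volume: 1290 m³ = 1,290,000 L.
Alkalinity to neutralize: (144 − 123) = 21 mg/L as CaCO₃ × 1,290,000 L = 27,090 g as CaCO₃.
Equivalents of H⁺ required: 27,090 ÷ 50 g/eq = 541.8 eq = 541.8 mol NaHSO₄.
Mass of NaHSO₄: 541.8 × 120.1 = 65,070 g.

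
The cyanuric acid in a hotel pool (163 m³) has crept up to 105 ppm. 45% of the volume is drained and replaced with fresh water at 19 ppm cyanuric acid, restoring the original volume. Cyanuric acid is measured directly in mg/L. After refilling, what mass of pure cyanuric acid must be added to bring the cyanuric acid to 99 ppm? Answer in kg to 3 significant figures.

5.33 kg

Volume: 163 m³ = 163,000 L.
After draining 45% and refilling: 105 × 0.55 + 19 × 0.45 = 66.3 ppm.
Deficit to target: 99 − 66.3 = 32.7 mg/L.
Mass: 32.7 mg/L × 163,000 L = 5330 g cyanuric acid.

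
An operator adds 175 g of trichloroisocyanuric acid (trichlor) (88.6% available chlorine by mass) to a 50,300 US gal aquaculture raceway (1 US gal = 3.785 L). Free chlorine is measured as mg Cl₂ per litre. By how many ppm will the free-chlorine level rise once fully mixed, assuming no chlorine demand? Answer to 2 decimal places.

Volume: 50,300 US gal × 3.785 L/gal = 190,386 L.
Available chlorine delivered: 175 g × 0.886 = 155.1 g as Cl₂.
Concentration rise: 155.1 g / 190,386 L = 0.8144 mg/L = 0.81 ppm.

0.81 ppm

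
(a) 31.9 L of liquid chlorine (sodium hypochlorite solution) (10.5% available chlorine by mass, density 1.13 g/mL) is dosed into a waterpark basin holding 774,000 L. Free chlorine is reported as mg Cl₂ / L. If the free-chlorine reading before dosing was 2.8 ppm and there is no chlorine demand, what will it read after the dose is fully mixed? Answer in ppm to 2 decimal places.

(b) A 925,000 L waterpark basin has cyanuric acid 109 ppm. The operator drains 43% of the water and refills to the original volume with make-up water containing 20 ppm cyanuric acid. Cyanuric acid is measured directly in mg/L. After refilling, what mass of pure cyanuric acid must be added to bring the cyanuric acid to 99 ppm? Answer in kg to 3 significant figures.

(a) 7.69 ppm; (b) 26.1 kg

(a) Mass of solution: 31.9 L × 1000 mL/L × 1.13 g/mL = 36,050 g.
(a) Available chlorine delivered: 36,050 g × 0.105 = 3785 g as Cl₂.
(a) Concentration rise: 3785 g / 774,000 L = 4.89 mg/L = 4.89 ppm.
(a) Final FC: 2.8 + 4.89 = 7.69 ppm.

(b) After draining 43% and refilling: 109 × 0.57 + 20 × 0.43 = 70.73 ppm.
(b) Deficit to target: 99 − 70.73 = 28.27 mg/L.
(b) Mass: 28.27 mg/L × 925,000 L = 26,150 g cyanuric acid.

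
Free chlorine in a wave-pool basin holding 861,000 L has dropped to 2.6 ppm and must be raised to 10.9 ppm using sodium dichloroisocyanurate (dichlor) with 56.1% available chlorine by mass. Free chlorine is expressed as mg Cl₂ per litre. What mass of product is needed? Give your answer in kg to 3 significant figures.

12.7 kg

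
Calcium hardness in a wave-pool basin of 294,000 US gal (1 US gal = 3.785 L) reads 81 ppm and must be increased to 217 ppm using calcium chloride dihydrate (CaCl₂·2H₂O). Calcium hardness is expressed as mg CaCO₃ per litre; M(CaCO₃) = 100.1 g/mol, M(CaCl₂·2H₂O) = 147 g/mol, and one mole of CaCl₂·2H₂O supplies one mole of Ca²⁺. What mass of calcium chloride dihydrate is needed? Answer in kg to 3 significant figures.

222 kg

Volume: 294,000 US gal × 3.785 L/gal = 1,112,790 L.
Hardness to add: (217 − 81) = 136 mg/L as CaCO₃ × 1,112,790 L = 151,300 g as CaCO₃.
Moles of Ca²⁺ (1 mol Ca²⁺ ≡ 1 mol CaCO₃): 151,300 / 100.1 g/mol = 1512 mol.
Mass of CaCl₂·2H₂O: 1512 × 147 = 222,200 g.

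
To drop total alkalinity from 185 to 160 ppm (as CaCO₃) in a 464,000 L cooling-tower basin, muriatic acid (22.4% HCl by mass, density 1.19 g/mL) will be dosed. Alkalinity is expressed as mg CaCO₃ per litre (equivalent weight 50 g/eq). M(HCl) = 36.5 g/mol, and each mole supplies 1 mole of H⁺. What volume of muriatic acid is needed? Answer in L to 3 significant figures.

Alkalinity to neutralize: (185 − 160) = 25 mg/L as CaCO₃ × 464,000 L = 11,600 g as CaCO₃.
Equivalents of H⁺ required: 11,600 ÷ 50 g/eq = 232 eq = 232 mol HCl.
Mass of HCl: 232 × 36.5 = 8468 g.
Mass of 22.4% solution: 8468 / 0.224 = 37,800 g.
Volume: 37,800 g ÷ 1.19 g/mL = 31,770 mL.

31.8 L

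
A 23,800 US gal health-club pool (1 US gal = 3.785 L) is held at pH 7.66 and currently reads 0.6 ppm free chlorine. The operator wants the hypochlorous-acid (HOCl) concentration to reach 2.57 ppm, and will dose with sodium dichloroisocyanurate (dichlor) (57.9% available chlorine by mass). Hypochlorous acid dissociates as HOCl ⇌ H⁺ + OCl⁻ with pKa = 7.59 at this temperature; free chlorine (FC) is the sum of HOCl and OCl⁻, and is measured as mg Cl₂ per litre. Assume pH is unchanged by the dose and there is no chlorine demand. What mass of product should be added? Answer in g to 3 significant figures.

Volume: 23,800 US gal × 3.785 L/gal = 90,083 L.
[OCl⁻]/[HOCl] = 10^(pH − pKa) = 10^(7.66 − 7.59) = 1.175; fraction as HOCl = 1/(1 + 1.175) = 0.4598.
Free chlorine required for 2.57 ppm HOCl: 2.57 / 0.4598 = 5.589 ppm.
FC to add: 5.589 − 0.6 = 4.989 mg/L as Cl₂.
Cl₂ equivalent: 4.989 mg/L × 90,083 L = 449.5 g.
Product at 57.9% available Cl: 449.5 / 0.579 = 776.3 g.

776 g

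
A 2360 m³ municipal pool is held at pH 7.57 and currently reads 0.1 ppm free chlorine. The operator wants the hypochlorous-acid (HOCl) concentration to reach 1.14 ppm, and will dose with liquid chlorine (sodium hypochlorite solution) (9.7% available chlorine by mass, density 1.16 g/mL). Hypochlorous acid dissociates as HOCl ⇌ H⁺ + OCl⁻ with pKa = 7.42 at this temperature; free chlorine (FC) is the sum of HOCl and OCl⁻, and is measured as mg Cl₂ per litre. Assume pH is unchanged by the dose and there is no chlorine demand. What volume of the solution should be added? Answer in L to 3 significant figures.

55.6 L

Volume: 2360 m³ = 2,360,000 L.
[OCl⁻]/[HOCl] = 10^(pH − pKa) = 10^(7.57 − 7.42) = 1.413; fraction as HOCl = 1/(1 + 1.413) = 0.4145.
Free chlorine required for 1.14 ppm HOCl: 1.14 / 0.4145 = 2.75 ppm.
FC to add: 2.75 − 0.1 = 2.65 mg/L as Cl₂.
Cl₂ equivalent: 2.65 mg/L × 2,360,000 L = 6255 g.
Product at 9.7% available Cl: 6255 / 0.097 = 64,480 g.
Volume: 64,480 g ÷ 1.16 g/mL = 55,590 mL.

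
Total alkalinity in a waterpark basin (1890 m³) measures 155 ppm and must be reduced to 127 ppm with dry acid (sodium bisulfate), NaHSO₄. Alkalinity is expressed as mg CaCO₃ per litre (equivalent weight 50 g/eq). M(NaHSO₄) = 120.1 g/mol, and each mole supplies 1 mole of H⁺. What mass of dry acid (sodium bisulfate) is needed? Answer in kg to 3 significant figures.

Volume: 1890 m³ = 1,890,000 L.
Alkalinity to neutralize: (155 − 127) = 28 mg/L as CaCO₃ × 1,890,000 L = 52,920 g as CaCO₃.
Equivalents of H⁺ required: 52,920 ÷ 50 g/eq = 1058 eq = 1058 mol NaHSO₄.
Mass of NaHSO₄: 1058 × 120.1 = 127,100 g.

127 kg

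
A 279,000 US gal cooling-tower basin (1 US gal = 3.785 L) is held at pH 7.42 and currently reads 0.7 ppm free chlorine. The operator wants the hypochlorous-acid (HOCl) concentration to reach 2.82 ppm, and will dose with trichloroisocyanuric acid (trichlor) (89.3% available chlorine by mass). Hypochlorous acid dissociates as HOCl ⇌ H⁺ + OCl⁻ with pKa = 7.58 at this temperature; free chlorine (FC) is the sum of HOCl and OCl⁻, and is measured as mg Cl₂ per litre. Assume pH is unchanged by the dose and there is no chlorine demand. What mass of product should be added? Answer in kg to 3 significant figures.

Volume: 279,000 US gal × 3.785 L/gal = 1,056,015 L.
[OCl⁻]/[HOCl] = 10^(pH − pKa) = 10^(7.42 − 7.58) = 0.6918; fraction as HOCl = 1/(1 + 0.6918) = 0.5911.
Free chlorine required for 2.82 ppm HOCl: 2.82 / 0.5911 = 4.771 ppm.
FC to add: 4.771 − 0.7 = 4.071 mg/L as Cl₂.
Cl₂ equivalent: 4.071 mg/L × 1,056,015 L = 4299 g.
Product at 89.3% available Cl: 4299 / 0.893 = 4814 g.

4.81 kg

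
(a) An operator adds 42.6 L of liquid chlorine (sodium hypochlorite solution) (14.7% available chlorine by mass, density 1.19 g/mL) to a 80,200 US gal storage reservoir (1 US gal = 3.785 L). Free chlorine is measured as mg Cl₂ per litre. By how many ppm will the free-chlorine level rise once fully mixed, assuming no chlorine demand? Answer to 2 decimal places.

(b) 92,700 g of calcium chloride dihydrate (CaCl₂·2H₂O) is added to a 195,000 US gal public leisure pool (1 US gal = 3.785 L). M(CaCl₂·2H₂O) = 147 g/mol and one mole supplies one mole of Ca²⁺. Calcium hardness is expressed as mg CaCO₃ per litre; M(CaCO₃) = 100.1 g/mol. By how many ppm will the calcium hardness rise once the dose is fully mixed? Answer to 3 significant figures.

(a) 24.55 ppm; (b) 85.5 ppm

(a) Volume: 80,200 US gal × 3.785 L/gal = 303,557 L.
(a) Mass of solution: 42.6 L × 1000 mL/L × 1.19 g/mL = 50,690 g.
(a) Available chlorine delivered: 50,690 g × 0.147 = 7452 g as Cl₂.
(a) Concentration rise: 7452 g / 303,557 L = 24.55 mg/L = 24.55 ppm.

(b) Volume: 195,000 US gal × 3.785 L/gal = 738,075 L.
(b) Moles of Ca²⁺: 92,700 g ÷ 147 g/mol = 630.6 mol.
(b) As CaCO₃: 630.6 mol × 100.1 g/mol = 63,120 g.
(b) Rise: 63,120 g / 738,075 L × 1000 = 85.53 mg/L.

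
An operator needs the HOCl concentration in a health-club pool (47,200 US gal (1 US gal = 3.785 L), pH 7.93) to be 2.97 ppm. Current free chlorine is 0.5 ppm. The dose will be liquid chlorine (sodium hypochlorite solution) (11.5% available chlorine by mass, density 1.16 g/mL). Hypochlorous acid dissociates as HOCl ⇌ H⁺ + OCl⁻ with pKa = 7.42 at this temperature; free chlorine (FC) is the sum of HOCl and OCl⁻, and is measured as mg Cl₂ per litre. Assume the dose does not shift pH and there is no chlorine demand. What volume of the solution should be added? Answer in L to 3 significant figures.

16.2 L

Volume: 47,200 US gal × 3.785 L/gal = 178,652 L.
[OCl⁻]/[HOCl] = 10^(pH − pKa) = 10^(7.93 − 7.42) = 3.236; fraction as HOCl = 1/(1 + 3.236) = 0.2361.
Free chlorine required for 2.97 ppm HOCl: 2.97 / 0.2361 = 12.58 ppm.
FC to add: 12.58 − 0.5 = 12.08 mg/L as Cl₂.
Cl₂ equivalent: 12.08 mg/L × 178,652 L = 2158 g.
Product at 11.5% available Cl: 2158 / 0.115 = 18,770 g.
Volume: 18,770 g ÷ 1.16 g/mL = 16,180 mL.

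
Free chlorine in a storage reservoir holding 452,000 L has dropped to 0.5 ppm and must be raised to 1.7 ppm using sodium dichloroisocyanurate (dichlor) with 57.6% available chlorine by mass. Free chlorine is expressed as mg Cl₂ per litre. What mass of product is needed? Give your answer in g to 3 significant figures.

Chlorine deficit: 1.7 − 0.5 = 1.2 ppm = 1.2 mg/L as Cl₂.
Cl₂ equivalent needed: 1.2 mg/L × 452,000 L = 542,400 mg = 542.4 g.
Product at 57.6% available chlorine: 542.4 / 0.576 = 941.7 g.

942 g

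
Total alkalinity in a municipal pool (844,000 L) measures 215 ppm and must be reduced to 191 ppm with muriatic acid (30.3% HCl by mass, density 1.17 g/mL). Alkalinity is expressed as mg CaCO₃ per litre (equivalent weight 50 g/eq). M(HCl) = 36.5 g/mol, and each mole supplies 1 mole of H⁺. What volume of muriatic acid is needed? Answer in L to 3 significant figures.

41.7 L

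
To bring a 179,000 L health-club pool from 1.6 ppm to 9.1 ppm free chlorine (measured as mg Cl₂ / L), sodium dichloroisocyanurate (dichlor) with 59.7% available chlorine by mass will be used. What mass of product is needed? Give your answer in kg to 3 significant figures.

2.25 kg

Chlorine deficit: 9.1 − 1.6 = 7.5 ppm = 7.5 mg/L as Cl₂.
Cl₂ equivalent needed: 7.5 mg/L × 179,000 L = 1,342,000 mg = 1342 g.
Product at 59.7% available chlorine: 1342 / 0.597 = 2249 g.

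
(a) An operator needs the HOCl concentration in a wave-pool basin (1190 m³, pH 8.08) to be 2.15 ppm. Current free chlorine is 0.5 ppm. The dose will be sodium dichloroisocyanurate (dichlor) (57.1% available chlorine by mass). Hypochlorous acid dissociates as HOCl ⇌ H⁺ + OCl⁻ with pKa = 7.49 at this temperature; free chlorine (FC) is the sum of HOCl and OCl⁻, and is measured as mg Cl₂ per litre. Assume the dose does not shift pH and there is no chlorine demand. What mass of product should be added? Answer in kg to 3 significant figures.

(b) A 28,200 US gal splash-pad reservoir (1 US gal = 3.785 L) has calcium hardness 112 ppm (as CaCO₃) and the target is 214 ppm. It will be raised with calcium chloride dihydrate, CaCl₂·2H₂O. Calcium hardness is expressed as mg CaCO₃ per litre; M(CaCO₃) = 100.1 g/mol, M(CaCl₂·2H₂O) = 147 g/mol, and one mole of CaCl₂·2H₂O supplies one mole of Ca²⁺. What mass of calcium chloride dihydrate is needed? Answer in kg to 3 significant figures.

(a) Volume: 1190 m³ = 1,190,000 L.
(a) [OCl⁻]/[HOCl] = 10^(pH − pKa) = 10^(8.08 − 7.49) = 3.89; fraction as HOCl = 1/(1 + 3.89) = 0.2045.
(a) Free chlorine required for 2.15 ppm HOCl: 2.15 / 0.2045 = 10.51 ppm.
(a) FC to add: 10.51 − 0.5 = 10.01 mg/L as Cl₂.
(a) Cl₂ equivalent: 10.01 mg/L × 1,190,000 L = 11,920 g.
(a) Product at 57.1% available Cl: 11,920 / 0.571 = 20,870 g.

(b) Volume: 28,200 US gal × 3.785 L/gal = 106,737 L.
(b) Hardness to add: (214 − 112) = 102 mg/L as CaCO₃ × 106,737 L = 10,890 g as CaCO₃.
(b) Moles of Ca²⁺ (1 mol Ca²⁺ ≡ 1 mol CaCO₃): 10,890 / 100.1 g/mol = 108.8 mol.
(b) Mass of CaCl₂·2H₂O: 108.8 × 147 = 15,990 g.

(a) 20.9 kg; (b) 16.0 kg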